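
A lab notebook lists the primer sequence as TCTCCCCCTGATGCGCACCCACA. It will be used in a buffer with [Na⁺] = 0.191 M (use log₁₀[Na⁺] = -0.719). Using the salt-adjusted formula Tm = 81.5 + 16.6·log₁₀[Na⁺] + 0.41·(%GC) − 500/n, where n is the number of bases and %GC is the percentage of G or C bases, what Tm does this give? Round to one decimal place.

74.6°C

Length n = 23. Counting bases: C=12, A=4, G=3, T=4
G+C = 15, so %GC = 15/23 × 100 = 65.217%
Salt term: 16.6 × (-0.719) = -11.935
GC term: 0.41 × 65.217 = 26.739; length term: −500/23 = −21.739
Tm = 81.5 + (-11.935) + 26.739 − 21.739 = 74.565 → 74.6°C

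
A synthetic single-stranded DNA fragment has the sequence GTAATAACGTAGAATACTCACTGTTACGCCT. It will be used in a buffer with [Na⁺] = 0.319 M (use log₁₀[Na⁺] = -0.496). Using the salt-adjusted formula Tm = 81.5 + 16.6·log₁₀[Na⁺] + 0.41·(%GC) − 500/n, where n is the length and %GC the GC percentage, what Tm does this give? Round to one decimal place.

Length n = 31. Counting bases: A=10, G=5, T=9, C=7
G+C = 12, so %GC = 12/31 × 100 = 38.71%
Salt term: 16.6 × (-0.496) = -8.234
GC term: 0.41 × 38.71 = 15.871; length term: −500/31 = −16.129
Tm = 81.5 + (-8.234) + 15.871 − 16.129 = 73.008 → 73.0°C

73.0°C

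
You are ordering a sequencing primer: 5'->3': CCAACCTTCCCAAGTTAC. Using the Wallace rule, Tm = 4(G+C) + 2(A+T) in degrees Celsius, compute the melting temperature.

Scanning the sequence gives A=5, T=4, C=8, G=1.
A+T = 9, G+C = 9
Tm = 2×9 + 4×9 = 54°C

54°C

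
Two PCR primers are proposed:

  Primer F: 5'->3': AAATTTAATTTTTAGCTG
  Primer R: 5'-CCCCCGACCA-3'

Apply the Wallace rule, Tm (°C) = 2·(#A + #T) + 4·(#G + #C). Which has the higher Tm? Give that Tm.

Primer F, 42°C

Primer F: A+T=15, G+C=3 → Tm = 2(15)+4(3) = 42°C
Primer R: A+T=2, G+C=8 → Tm = 2(2)+4(8) = 36°C
42°C vs 36°C → primer F is higher.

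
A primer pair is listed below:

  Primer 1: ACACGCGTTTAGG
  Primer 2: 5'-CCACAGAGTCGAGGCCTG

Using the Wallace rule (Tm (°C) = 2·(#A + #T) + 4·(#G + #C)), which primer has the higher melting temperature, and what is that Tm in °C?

Primer 2, 60°C

Primer 1: A+T=6, G+C=7 → Tm = 2(6)+4(7) = 40°C
Primer 2: A+T=6, G+C=12 → Tm = 2(6)+4(12) = 60°C
40°C vs 60°C → primer 2 is higher.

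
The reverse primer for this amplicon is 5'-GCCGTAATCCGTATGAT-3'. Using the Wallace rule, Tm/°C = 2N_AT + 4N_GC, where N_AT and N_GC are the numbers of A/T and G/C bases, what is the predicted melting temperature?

Counting bases: C=4, G=4, A=4, T=5
AT pairs contribute 9, GC pairs contribute 8.
Tm = 4·8 + 2·9 = 32 + 18 = 50°C

50°C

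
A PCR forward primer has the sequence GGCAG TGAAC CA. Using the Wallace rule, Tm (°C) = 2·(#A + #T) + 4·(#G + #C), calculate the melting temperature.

38°C

T=1, A=4, G=4, C=3
So N_AT = 5 and N_GC = 7.
Tm = 2(5) + 4(7) = 10 + 28 = 38°C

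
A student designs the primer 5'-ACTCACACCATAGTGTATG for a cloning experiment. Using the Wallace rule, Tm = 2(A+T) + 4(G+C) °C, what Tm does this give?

54°C

C=5, G=3, T=5, A=6
AT pairs contribute 11, GC pairs contribute 8.
Tm = 2×11 + 4×8 = 54°C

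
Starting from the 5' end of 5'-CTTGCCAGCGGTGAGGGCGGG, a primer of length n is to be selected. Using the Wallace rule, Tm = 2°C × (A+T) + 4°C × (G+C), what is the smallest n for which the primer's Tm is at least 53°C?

First 15 bases: CTTGCCAGCGGTGAG → Tm = 50°C (< 53°C)
First 16 bases: CTTGCCAGCGGTGAGG → Tm = 54°C (≥ 53°C)
Each additional base adds 2°C (A/T) or 4°C (G/C), so Tm is non-decreasing in n; n = 16 is the first length to reach 53°C.

n = 16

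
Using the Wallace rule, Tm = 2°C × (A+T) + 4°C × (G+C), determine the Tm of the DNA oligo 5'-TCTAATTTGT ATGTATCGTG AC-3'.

Counting bases: A=5, G=4, C=3, T=10
A+T = 15, G+C = 7
Tm = 4·7 + 2·15 = 28 + 30 = 58°C

58°C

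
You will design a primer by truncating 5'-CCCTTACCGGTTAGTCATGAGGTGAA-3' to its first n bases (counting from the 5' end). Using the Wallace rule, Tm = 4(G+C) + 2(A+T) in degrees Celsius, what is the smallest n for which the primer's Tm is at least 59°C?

First 19 bases: CCCTTACCGGTTAGTCATG → Tm = 58°C (< 59°C)
First 20 bases: CCCTTACCGGTTAGTCATGA → Tm = 60°C (≥ 59°C)
Since every base adds ≥2°C, Tm only increases with n, so the threshold is first crossed at n = 20.

n = 20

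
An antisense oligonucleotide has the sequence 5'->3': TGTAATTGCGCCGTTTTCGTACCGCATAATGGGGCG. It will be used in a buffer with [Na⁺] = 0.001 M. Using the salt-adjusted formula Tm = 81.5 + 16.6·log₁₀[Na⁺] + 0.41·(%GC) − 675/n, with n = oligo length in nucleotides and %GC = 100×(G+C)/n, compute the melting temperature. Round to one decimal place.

34.6°C

Length n = 36. Base counts: G=11, T=11, A=6, C=8
G+C = 19, so %GC = 19/36 × 100 = 52.778%
Salt term: 16.6 × (-3) = -49.8
GC term: 0.41 × 52.778 = 21.639; length term: −675/36 = −18.75
Tm = 81.5 + (-49.8) + 21.639 − 18.75 = 34.589 → 34.6°C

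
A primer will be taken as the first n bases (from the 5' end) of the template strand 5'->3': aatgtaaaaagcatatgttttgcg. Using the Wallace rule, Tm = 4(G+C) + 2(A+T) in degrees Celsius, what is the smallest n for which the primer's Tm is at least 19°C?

n = 9

First 8 bases: AATGTAAA → Tm = 18°C (< 19°C)
First 9 bases: AATGTAAAA → Tm = 20°C (≥ 19°C)
Since every base adds ≥2°C, Tm only increases with n, so the threshold is first crossed at n = 9.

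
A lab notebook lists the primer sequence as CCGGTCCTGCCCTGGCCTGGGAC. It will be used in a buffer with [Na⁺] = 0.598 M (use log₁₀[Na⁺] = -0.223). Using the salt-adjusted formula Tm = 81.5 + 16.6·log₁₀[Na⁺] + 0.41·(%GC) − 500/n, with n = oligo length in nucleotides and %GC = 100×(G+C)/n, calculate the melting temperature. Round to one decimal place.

88.1°C

Length n = 23. G=8, C=10, A=1, T=4
G+C = 18, so %GC = 18/23 × 100 = 78.261%
Salt term: 16.6 × (-0.223) = -3.702
GC term: 0.41 × 78.261 = 32.087; length term: −500/23 = −21.739
Tm = 81.5 + (-3.702) + 32.087 − 21.739 = 88.146 → 88.1°C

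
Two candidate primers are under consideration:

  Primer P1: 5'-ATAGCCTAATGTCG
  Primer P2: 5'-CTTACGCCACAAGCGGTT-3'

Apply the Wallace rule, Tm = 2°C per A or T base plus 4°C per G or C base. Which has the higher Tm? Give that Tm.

Primer P1: A+T=8, G+C=6 → Tm = 2(8)+4(6) = 40°C
Primer P2: A+T=8, G+C=10 → Tm = 2(8)+4(10) = 56°C
40°C vs 56°C → primer P2 is higher.

Primer P2, 56°C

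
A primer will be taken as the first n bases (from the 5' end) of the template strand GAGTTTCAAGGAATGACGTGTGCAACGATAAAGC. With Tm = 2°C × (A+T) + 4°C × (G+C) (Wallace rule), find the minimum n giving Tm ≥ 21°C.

n = 8

First 7 bases: GAGTTTC → Tm = 20°C (< 21°C)
First 8 bases: GAGTTTCA → Tm = 22°C (≥ 21°C)
Each additional base adds 2°C (A/T) or 4°C (G/C), so Tm is non-decreasing in n; n = 8 is the first length to reach 21°C.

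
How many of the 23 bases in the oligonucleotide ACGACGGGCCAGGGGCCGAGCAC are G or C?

C=8, G=10, T=0, A=5
Total G or C: 10 + 8 = 18

18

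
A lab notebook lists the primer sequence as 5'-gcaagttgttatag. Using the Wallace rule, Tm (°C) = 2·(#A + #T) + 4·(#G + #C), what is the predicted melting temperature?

38°C

Scanning the sequence gives T=5, A=4, C=1, G=4.
AT pairs contribute 9, GC pairs contribute 5.
Tm = 2(9) + 4(5) = 18 + 20 = 38°C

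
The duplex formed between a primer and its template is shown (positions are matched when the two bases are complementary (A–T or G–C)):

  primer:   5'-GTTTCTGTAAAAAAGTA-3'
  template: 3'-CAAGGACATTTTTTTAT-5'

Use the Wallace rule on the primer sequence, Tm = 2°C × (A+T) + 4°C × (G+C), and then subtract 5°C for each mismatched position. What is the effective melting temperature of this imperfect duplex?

Primer base counts: A=7, T=6, G=3, C=1 → A+T=13, G+C=4
Perfect-match Tm = 2(13) + 4(4) = 26 + 16 = 42°C
Mismatches (positions where the bases are not complementary): 2 (at positions 4, 15)
Effective Tm = 42 − 2×5 = 42 − 10 = 32°C

32°C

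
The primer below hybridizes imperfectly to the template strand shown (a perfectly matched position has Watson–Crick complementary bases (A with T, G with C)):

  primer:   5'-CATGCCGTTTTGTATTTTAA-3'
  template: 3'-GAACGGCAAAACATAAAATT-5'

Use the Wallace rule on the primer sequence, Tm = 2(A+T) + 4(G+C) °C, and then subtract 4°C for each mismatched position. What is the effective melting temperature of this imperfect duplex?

48°C

Primer base counts: A=4, T=10, G=3, C=3 → A+T=14, G+C=6
Perfect-match Tm = 2(14) + 4(6) = 28 + 24 = 52°C
Mismatches (positions where the bases are not complementary): 1 (at position 2)
Effective Tm = 52 − 1×4 = 52 − 4 = 48°C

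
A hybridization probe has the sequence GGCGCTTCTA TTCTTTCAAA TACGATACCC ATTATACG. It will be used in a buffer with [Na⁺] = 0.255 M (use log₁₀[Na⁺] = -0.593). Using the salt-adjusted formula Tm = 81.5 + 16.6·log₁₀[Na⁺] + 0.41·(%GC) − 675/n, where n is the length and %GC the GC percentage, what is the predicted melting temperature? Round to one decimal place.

Length n = 38. T=13, C=10, G=5, A=10
G+C = 15, so %GC = 15/38 × 100 = 39.474%
Salt term: 16.6 × (-0.593) = -9.844
GC term: 0.41 × 39.474 = 16.184; length term: −675/38 = −17.763
Tm = 81.5 + (-9.844) + 16.184 − 17.763 = 70.077 → 70.1°C

70.1°C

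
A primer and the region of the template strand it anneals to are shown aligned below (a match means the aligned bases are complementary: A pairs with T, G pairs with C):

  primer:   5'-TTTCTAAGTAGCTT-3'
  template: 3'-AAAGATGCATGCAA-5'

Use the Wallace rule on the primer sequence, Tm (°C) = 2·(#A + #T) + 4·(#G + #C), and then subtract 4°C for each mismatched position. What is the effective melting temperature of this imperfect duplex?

Primer base counts: A=3, T=7, G=2, C=2 → A+T=10, G+C=4
Perfect-match Tm = 2(10) + 4(4) = 20 + 16 = 36°C
Mismatches (positions where the bases are not complementary): 3 (at positions 7, 11, 12)
Effective Tm = 36 − 3×4 = 36 − 12 = 24°C

24°C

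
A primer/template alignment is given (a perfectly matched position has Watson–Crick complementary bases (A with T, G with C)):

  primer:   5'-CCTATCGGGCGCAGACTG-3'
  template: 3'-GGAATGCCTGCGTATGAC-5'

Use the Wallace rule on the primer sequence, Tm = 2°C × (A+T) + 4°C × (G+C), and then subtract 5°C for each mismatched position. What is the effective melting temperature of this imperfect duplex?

40°C

Primer base counts: A=3, T=3, G=6, C=6 → A+T=6, G+C=12
Perfect-match Tm = 2(6) + 4(12) = 12 + 48 = 60°C
Mismatches (positions where the bases are not complementary): 4 (at positions 4, 5, 9, 14)
Effective Tm = 60 − 4×5 = 60 − 20 = 40°C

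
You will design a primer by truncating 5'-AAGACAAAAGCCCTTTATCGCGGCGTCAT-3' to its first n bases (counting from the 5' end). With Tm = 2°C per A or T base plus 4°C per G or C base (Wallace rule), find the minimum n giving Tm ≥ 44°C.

n = 16

First 15 bases: AAGACAAAAGCCCTT → Tm = 42°C (< 44°C)
First 16 bases: AAGACAAAAGCCCTTT → Tm = 44°C (≥ 44°C)
Each additional base adds 2°C (A/T) or 4°C (G/C), so Tm is non-decreasing in n; n = 16 is the first length to reach 44°C.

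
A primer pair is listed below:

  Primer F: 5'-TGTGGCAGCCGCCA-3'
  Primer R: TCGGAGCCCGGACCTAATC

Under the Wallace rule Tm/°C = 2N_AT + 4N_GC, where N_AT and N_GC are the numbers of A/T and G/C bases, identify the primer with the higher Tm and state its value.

Primer R, 62°C

Primer F: A+T=4, G+C=10 → Tm = 2(4)+4(10) = 48°C
Primer R: A+T=7, G+C=12 → Tm = 2(7)+4(12) = 62°C
48°C vs 62°C → primer R is higher.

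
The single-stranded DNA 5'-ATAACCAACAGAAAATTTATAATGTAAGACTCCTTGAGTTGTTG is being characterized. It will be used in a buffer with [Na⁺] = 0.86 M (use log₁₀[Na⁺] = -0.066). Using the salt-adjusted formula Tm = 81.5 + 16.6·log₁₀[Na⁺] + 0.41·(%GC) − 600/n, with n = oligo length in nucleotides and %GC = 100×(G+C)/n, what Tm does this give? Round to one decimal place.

78.9°C

Length n = 44. Scanning the sequence gives T=14, G=7, C=6, A=17.
G+C = 13, so %GC = 13/44 × 100 = 29.545%
Salt term: 16.6 × (-0.066) = -1.096
GC term: 0.41 × 29.545 = 12.113; length term: −600/44 = −13.636
Tm = 81.5 + (-1.096) + 12.113 − 13.636 = 78.881 → 78.9°C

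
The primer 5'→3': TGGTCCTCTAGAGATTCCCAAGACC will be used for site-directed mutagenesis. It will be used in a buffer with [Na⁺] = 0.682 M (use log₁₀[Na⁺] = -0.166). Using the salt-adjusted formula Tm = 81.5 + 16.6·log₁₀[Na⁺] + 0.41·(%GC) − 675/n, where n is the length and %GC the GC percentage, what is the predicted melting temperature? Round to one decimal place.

73.1°C

Length n = 25. Scanning the sequence gives G=5, T=6, C=8, A=6.
G+C = 13, so %GC = 13/25 × 100 = 52%
Salt term: 16.6 × (-0.166) = -2.756
GC term: 0.41 × 52 = 21.32; length term: −675/25 = −27
Tm = 81.5 + (-2.756) + 21.32 − 27 = 73.064 → 73.1°C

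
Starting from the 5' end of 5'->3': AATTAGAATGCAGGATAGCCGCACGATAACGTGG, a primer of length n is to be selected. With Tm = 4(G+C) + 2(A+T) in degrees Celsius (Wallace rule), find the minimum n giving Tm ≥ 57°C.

First 20 bases: AATTAGAATGCAGGATAGCC → Tm = 56°C (< 57°C)
First 21 bases: AATTAGAATGCAGGATAGCCG → Tm = 60°C (≥ 57°C)
Each additional base adds 2°C (A/T) or 4°C (G/C), so Tm is non-decreasing in n; n = 21 is the first length to reach 57°C.

n = 21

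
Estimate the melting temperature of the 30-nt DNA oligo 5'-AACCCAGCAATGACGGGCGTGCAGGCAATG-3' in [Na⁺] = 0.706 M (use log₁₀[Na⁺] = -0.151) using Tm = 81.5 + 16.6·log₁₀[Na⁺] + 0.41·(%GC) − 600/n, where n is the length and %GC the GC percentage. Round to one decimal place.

Length n = 30. G=10, T=3, C=8, A=9
G+C = 18, so %GC = 18/30 × 100 = 60%
Salt term: 16.6 × (-0.151) = -2.507
GC term: 0.41 × 60 = 24.6; length term: −600/30 = −20
Tm = 81.5 + (-2.507) + 24.6 − 20 = 83.593 → 83.6°C

83.6°C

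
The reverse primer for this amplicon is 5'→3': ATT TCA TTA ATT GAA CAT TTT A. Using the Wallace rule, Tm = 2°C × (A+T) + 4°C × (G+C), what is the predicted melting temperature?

50°C

Scanning the sequence gives G=1, C=2, T=11, A=8.
So N_AT = 19 and N_GC = 3.
Tm = 2×19 + 4×3 = 50°C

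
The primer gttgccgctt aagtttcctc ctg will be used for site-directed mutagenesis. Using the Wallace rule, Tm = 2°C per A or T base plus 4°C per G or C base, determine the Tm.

Counting bases: T=9, A=2, C=7, G=5
AT pairs contribute 11, GC pairs contribute 12.
Tm = 2(11) + 4(12) = 22 + 48 = 70°C

70°C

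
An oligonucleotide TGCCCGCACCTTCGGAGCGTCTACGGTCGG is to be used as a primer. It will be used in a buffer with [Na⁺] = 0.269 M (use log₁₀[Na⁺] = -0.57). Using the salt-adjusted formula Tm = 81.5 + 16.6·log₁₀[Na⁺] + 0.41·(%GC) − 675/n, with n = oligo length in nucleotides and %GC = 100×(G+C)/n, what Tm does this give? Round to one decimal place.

Length n = 30. Counting bases: A=3, G=10, C=11, T=6
G+C = 21, so %GC = 21/30 × 100 = 70%
Salt term: 16.6 × (-0.57) = -9.462
GC term: 0.41 × 70 = 28.7; length term: −675/30 = −22.5
Tm = 81.5 + (-9.462) + 28.7 − 22.5 = 78.238 → 78.2°C

78.2°C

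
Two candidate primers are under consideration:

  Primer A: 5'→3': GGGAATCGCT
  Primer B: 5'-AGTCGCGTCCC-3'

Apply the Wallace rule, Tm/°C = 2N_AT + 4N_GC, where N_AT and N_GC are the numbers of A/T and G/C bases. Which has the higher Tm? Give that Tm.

Primer B, 38°C

Primer A: A+T=4, G+C=6 → Tm = 2(4)+4(6) = 32°C
Primer B: A+T=3, G+C=8 → Tm = 2(3)+4(8) = 38°C
32°C vs 38°C → primer B is higher.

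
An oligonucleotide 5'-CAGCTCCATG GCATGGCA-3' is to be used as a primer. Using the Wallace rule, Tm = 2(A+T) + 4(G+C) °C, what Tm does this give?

Scanning the sequence gives A=4, C=6, G=5, T=3.
A+T = 7, G+C = 11
Tm = 2×7 + 4×11 = 58°C

58°C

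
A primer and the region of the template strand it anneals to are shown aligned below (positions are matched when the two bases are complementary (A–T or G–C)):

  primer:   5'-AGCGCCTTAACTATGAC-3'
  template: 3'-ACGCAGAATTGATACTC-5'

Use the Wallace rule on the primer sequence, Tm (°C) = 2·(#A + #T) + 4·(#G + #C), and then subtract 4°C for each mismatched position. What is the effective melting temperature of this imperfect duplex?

38°C

Primer base counts: A=5, T=4, G=3, C=5 → A+T=9, G+C=8
Perfect-match Tm = 2(9) + 4(8) = 18 + 32 = 50°C
Mismatches (positions where the bases are not complementary): 3 (at positions 1, 5, 17)
Effective Tm = 50 − 3×4 = 50 − 12 = 38°C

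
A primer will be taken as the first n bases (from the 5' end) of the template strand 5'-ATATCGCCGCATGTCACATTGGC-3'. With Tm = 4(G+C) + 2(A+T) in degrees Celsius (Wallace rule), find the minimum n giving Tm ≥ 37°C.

First 12 bases: ATATCGCCGCAT → Tm = 36°C (< 37°C)
First 13 bases: ATATCGCCGCATG → Tm = 40°C (≥ 37°C)
Each additional base adds 2°C (A/T) or 4°C (G/C), so Tm is non-decreasing in n; n = 13 is the first length to reach 37°C.

n = 13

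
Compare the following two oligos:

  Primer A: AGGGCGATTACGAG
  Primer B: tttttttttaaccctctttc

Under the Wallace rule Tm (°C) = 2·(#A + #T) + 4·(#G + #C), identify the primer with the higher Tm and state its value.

Primer B, 50°C

Primer A: A+T=6, G+C=8 → Tm = 2(6)+4(8) = 44°C
Primer B: A+T=15, G+C=5 → Tm = 2(15)+4(5) = 50°C
44°C vs 50°C → primer B is higher.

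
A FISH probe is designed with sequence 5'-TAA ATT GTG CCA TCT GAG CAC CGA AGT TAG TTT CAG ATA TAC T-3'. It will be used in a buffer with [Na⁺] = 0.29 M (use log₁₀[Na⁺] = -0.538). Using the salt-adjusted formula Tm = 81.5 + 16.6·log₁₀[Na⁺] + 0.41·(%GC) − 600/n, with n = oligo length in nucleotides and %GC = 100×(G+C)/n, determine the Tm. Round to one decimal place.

73.9°C

Length n = 43. Counting bases: A=13, C=8, G=8, T=14
G+C = 16, so %GC = 16/43 × 100 = 37.209%
Salt term: 16.6 × (-0.538) = -8.931
GC term: 0.41 × 37.209 = 15.256; length term: −600/43 = −13.953
Tm = 81.5 + (-8.931) + 15.256 − 13.953 = 73.872 → 73.9°C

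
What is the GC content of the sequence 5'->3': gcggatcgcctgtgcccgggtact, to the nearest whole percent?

Base counts: A=2, T=5, C=8, G=9
G+C = 9 + 8 = 17 out of 24 bases
%GC = 17/24 × 100 = 70.83% ≈ 71%

71%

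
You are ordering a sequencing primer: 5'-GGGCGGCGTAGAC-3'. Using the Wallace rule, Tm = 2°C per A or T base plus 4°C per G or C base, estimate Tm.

Counting bases: A=2, T=1, C=3, G=7
So N_AT = 3 and N_GC = 10.
Tm = 2(3) + 4(10) = 6 + 40 = 46°C

46°C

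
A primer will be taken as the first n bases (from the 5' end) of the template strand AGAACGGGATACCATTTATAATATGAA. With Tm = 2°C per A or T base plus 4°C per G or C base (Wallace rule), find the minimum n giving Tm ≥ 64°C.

n = 25

First 24 bases: AGAACGGGATACCATTTATAATAT → Tm = 62°C (< 64°C)
First 25 bases: AGAACGGGATACCATTTATAATATG → Tm = 66°C (≥ 64°C)
Since every base adds ≥2°C, Tm only increases with n, so the threshold is first crossed at n = 25.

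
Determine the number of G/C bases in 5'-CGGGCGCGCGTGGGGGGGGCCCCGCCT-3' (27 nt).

25

Counting bases: G=15, C=10, A=0, T=2
G+C = 15 + 10 = 25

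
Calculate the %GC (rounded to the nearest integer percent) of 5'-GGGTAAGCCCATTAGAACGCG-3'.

Base counts: G=7, C=5, A=6, T=3
G+C = 7 + 5 = 12 out of 21 bases
%GC = 12/21 × 100 = 57.14% ≈ 57%

57%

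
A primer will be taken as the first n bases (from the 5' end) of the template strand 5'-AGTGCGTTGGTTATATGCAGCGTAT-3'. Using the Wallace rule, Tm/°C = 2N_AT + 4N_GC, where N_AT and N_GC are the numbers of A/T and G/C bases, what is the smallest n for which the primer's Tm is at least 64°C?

n = 22

First 21 bases: AGTGCGTTGGTTATATGCAGC → Tm = 62°C (< 64°C)
First 22 bases: AGTGCGTTGGTTATATGCAGCG → Tm = 66°C (≥ 64°C)
Since every base adds ≥2°C, Tm only increases with n, so the threshold is first crossed at n = 22.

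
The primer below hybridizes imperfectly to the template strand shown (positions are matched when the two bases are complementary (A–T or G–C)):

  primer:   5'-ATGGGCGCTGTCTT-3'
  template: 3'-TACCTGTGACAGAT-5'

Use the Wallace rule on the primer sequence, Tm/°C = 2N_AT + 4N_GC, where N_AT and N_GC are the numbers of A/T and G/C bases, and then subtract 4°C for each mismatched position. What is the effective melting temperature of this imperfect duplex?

32°C

Primer base counts: A=1, T=5, G=5, C=3 → A+T=6, G+C=8
Perfect-match Tm = 2(6) + 4(8) = 12 + 32 = 44°C
Mismatches (positions where the bases are not complementary): 3 (at positions 5, 7, 14)
Effective Tm = 44 − 3×4 = 44 − 12 = 32°C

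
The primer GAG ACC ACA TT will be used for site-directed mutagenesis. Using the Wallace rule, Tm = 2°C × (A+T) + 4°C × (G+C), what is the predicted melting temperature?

A=4, T=2, C=3, G=2
AT pairs contribute 6, GC pairs contribute 5.
Tm = 2(6) + 4(5) = 12 + 20 = 32°C

32°C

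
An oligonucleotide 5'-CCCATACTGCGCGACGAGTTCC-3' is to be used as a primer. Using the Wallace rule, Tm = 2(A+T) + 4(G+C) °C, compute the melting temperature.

C=9, T=4, G=5, A=4
AT pairs contribute 8, GC pairs contribute 14.
Tm = 2×8 + 4×14 = 72°C

72°C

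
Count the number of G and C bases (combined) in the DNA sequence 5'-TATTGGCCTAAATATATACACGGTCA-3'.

9

Scanning the sequence gives G=4, A=9, C=5, T=8.
G+C = 4 + 5 = 9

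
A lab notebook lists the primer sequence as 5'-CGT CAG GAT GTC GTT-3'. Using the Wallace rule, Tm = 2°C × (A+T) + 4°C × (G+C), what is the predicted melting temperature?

46°C

Scanning the sequence gives A=2, G=5, C=3, T=5.
AT pairs contribute 7, GC pairs contribute 8.
Tm = 2(7) + 4(8) = 14 + 32 = 46°C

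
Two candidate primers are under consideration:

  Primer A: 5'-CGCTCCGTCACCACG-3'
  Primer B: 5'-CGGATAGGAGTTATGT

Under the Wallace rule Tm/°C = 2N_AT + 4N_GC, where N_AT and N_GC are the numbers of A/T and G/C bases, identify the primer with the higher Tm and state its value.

Primer A, 52°C

Primer A: A+T=4, G+C=11 → Tm = 2(4)+4(11) = 52°C
Primer B: A+T=9, G+C=7 → Tm = 2(9)+4(7) = 46°C
52°C vs 46°C → primer A is higher.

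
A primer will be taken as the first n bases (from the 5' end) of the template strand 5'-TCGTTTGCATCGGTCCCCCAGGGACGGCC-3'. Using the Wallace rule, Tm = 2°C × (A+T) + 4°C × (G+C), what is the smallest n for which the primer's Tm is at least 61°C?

First 18 bases: TCGTTTGCATCGGTCCCC → Tm = 58°C (< 61°C)
First 19 bases: TCGTTTGCATCGGTCCCCC → Tm = 62°C (≥ 61°C)
Since every base adds ≥2°C, Tm only increases with n, so the threshold is first crossed at n = 19.

n = 19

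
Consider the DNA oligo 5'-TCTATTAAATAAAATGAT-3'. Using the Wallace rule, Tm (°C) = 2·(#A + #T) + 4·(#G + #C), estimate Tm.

40°C

Base counts: G=1, A=9, T=7, C=1
AT pairs contribute 16, GC pairs contribute 2.
Tm = 2×16 + 4×2 = 40°C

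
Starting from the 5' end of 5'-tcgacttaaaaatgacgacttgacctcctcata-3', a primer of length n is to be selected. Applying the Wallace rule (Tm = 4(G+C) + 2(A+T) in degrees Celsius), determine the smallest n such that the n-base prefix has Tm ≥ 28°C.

First 10 bases: TCGACTTAAA → Tm = 26°C (< 28°C)
First 11 bases: TCGACTTAAAA → Tm = 28°C (≥ 28°C)
Each additional base adds 2°C (A/T) or 4°C (G/C), so Tm is non-decreasing in n; n = 11 is the first length to reach 28°C.

n = 11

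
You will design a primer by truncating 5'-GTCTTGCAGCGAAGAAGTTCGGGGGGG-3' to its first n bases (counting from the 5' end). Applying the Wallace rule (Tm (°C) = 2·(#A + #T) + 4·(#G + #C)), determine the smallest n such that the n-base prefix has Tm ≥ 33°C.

First 10 bases: GTCTTGCAGC → Tm = 32°C (< 33°C)
First 11 bases: GTCTTGCAGCG → Tm = 36°C (≥ 33°C)
Since every base adds ≥2°C, Tm only increases with n, so the threshold is first crossed at n = 11.

n = 11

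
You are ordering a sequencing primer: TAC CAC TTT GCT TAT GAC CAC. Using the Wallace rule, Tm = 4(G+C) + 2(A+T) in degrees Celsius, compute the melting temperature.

60°C

Base counts: G=2, C=7, A=5, T=7
AT pairs contribute 12, GC pairs contribute 9.
Tm = 2×12 + 4×9 = 60°C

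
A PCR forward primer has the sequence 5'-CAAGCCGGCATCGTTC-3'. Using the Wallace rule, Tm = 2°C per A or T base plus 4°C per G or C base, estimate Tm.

52°C

Base counts: A=3, C=6, G=4, T=3
A+T = 6, G+C = 10
Tm = 2(6) + 4(10) = 12 + 40 = 52°C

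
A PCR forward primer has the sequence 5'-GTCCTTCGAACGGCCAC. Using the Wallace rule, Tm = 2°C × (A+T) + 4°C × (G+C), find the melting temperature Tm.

56°C

Scanning the sequence gives A=3, G=4, T=3, C=7.
A+T = 6, G+C = 11
Tm = 2(6) + 4(11) = 12 + 44 = 56°C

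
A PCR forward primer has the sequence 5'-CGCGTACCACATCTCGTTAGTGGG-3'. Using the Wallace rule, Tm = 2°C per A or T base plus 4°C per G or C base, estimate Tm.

Counting bases: G=7, T=6, C=7, A=4
A+T = 10, G+C = 14
Tm = 2(10) + 4(14) = 20 + 56 = 76°C

76°C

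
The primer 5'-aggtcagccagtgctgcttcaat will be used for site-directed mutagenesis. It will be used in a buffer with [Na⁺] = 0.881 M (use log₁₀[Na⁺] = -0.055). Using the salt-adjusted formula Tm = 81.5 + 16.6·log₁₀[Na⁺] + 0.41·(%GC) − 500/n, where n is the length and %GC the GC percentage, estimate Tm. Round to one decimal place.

Length n = 23. Base counts: T=6, C=6, A=5, G=6
G+C = 12, so %GC = 12/23 × 100 = 52.174%
Salt term: 16.6 × (-0.055) = -0.913
GC term: 0.41 × 52.174 = 21.391; length term: −500/23 = −21.739
Tm = 81.5 + (-0.913) + 21.391 − 21.739 = 80.239 → 80.2°C

80.2°C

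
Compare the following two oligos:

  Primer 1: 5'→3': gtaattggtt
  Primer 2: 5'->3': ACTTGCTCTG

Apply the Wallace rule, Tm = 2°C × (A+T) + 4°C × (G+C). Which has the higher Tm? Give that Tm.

Primer 2, 30°C

Primer 1: A+T=7, G+C=3 → Tm = 2(7)+4(3) = 26°C
Primer 2: A+T=5, G+C=5 → Tm = 2(5)+4(5) = 30°C
26°C vs 30°C → primer 2 is higher.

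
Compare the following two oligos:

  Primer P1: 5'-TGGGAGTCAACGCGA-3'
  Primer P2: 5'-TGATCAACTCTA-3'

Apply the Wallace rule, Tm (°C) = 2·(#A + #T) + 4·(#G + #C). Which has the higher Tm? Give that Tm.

Primer P1, 48°C

Primer P1: A+T=6, G+C=9 → Tm = 2(6)+4(9) = 48°C
Primer P2: A+T=8, G+C=4 → Tm = 2(8)+4(4) = 32°C
48°C vs 32°C → primer P1 is higher.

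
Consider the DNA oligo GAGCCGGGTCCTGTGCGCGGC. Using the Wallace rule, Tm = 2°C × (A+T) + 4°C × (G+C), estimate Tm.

76°C

Scanning the sequence gives A=1, G=10, T=3, C=7.
A+T = 4, G+C = 17
Tm = 4·17 + 2·4 = 68 + 8 = 76°C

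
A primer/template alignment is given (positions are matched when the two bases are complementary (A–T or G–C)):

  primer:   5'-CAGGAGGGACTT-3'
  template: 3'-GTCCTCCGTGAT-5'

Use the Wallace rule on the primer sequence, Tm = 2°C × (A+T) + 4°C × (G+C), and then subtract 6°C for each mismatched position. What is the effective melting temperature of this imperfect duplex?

Primer base counts: A=3, T=2, G=5, C=2 → A+T=5, G+C=7
Perfect-match Tm = 2(5) + 4(7) = 10 + 28 = 38°C
Mismatches (positions where the bases are not complementary): 2 (at positions 8, 12)
Effective Tm = 38 − 2×6 = 38 − 12 = 26°C

26°C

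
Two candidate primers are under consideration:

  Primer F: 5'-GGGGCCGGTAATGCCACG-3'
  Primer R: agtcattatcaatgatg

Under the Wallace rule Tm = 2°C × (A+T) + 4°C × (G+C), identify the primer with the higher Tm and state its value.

Primer F: A+T=5, G+C=13 → Tm = 2(5)+4(13) = 62°C
Primer R: A+T=12, G+C=5 → Tm = 2(12)+4(5) = 44°C
62°C vs 44°C → primer F is higher.

Primer F, 62°C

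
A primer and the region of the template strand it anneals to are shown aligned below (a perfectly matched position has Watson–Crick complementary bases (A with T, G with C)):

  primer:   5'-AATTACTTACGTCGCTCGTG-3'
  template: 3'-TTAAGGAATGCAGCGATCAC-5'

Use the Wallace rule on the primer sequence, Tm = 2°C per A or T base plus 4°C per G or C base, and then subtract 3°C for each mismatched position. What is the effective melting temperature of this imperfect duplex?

Primer base counts: A=4, T=7, G=4, C=5 → A+T=11, G+C=9
Perfect-match Tm = 2(11) + 4(9) = 22 + 36 = 58°C
Mismatches (positions where the bases are not complementary): 2 (at positions 5, 17)
Effective Tm = 58 − 2×3 = 58 − 6 = 52°C

52°C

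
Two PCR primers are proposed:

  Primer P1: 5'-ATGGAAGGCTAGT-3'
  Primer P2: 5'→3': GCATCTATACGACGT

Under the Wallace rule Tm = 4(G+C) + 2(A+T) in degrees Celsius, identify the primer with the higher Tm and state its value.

Primer P1: A+T=7, G+C=6 → Tm = 2(7)+4(6) = 38°C
Primer P2: A+T=8, G+C=7 → Tm = 2(8)+4(7) = 44°C
38°C vs 44°C → primer P2 is higher.

Primer P2, 44°C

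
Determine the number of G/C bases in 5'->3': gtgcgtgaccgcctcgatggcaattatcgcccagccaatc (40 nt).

Base counts: T=8, C=14, G=10, A=8
Total G or C: 10 + 14 = 24

24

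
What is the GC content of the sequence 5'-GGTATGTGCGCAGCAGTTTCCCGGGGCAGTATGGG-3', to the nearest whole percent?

63%

Base counts: C=7, A=5, T=8, G=15
G+C = 15 + 7 = 22 out of 35 bases
%GC = 22/35 × 100 = 62.86% ≈ 63%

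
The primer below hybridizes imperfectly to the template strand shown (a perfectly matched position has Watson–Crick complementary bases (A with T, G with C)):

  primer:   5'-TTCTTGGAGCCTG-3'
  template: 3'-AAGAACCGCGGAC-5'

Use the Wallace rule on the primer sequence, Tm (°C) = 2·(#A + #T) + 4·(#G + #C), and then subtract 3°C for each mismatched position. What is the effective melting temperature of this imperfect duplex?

37°C

Primer base counts: A=1, T=5, G=4, C=3 → A+T=6, G+C=7
Perfect-match Tm = 2(6) + 4(7) = 12 + 28 = 40°C
Mismatches (positions where the bases are not complementary): 1 (at position 8)
Effective Tm = 40 − 1×3 = 40 − 3 = 37°C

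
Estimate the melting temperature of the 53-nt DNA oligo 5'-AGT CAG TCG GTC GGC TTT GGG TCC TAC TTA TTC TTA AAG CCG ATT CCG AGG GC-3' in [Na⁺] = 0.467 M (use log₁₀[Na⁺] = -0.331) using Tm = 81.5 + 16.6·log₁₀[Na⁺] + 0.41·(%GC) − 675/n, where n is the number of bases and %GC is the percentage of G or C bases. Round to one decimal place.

84.9°C

Length n = 53. C=13, A=9, G=15, T=16
G+C = 28, so %GC = 28/53 × 100 = 52.83%
Salt term: 16.6 × (-0.331) = -5.495
GC term: 0.41 × 52.83 = 21.66; length term: −675/53 = −12.736
Tm = 81.5 + (-5.495) + 21.66 − 12.736 = 84.929 → 84.9°C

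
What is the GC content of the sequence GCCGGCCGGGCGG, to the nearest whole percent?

100%

Scanning the sequence gives T=0, C=5, A=0, G=8.
G+C = 8 + 5 = 13 out of 13 bases
%GC = 13/13 × 100 = 100% ≈ 100%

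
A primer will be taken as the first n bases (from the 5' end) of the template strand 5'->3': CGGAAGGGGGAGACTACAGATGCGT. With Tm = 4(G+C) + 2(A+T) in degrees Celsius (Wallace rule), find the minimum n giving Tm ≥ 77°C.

n = 24

First 23 bases: CGGAAGGGGGAGACTACAGATGC → Tm = 74°C (< 77°C)
First 24 bases: CGGAAGGGGGAGACTACAGATGCG → Tm = 78°C (≥ 77°C)
Since every base adds ≥2°C, Tm only increases with n, so the threshold is first crossed at n = 24.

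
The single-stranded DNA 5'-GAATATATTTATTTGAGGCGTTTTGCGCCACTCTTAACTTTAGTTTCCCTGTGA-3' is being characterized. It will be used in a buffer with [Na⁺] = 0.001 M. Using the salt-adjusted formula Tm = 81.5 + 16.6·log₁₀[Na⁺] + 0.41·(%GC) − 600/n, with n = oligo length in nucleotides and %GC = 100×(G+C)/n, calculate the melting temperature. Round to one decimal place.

Length n = 54. C=10, A=11, T=23, G=10
G+C = 20, so %GC = 20/54 × 100 = 37.037%
Salt term: 16.6 × (-3) = -49.8
GC term: 0.41 × 37.037 = 15.185; length term: −600/54 = −11.111
Tm = 81.5 + (-49.8) + 15.185 − 11.111 = 35.774 → 35.8°C

35.8°C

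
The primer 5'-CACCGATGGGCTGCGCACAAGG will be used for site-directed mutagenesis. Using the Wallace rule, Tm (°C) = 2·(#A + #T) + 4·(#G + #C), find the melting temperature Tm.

Base counts: T=2, A=5, C=7, G=8
A+T = 7, G+C = 15
Tm = 2(7) + 4(15) = 14 + 60 = 74°C

74°C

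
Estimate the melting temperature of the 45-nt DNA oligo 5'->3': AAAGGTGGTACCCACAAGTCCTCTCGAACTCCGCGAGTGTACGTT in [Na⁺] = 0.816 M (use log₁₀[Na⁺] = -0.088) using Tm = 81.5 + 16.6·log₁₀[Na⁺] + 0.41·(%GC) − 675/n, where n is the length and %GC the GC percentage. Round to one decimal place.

86.9°C

Length n = 45. Counting bases: C=13, G=11, A=11, T=10
G+C = 24, so %GC = 24/45 × 100 = 53.333%
Salt term: 16.6 × (-0.088) = -1.461
GC term: 0.41 × 53.333 = 21.867; length term: −675/45 = −15
Tm = 81.5 + (-1.461) + 21.867 − 15 = 86.906 → 86.9°C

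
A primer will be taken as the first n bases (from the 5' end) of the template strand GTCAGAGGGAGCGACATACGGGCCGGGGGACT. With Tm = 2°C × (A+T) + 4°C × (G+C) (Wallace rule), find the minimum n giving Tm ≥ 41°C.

First 12 bases: GTCAGAGGGAGC → Tm = 40°C (< 41°C)
First 13 bases: GTCAGAGGGAGCG → Tm = 44°C (≥ 41°C)
Since every base adds ≥2°C, Tm only increases with n, so the threshold is first crossed at n = 13.

n = 13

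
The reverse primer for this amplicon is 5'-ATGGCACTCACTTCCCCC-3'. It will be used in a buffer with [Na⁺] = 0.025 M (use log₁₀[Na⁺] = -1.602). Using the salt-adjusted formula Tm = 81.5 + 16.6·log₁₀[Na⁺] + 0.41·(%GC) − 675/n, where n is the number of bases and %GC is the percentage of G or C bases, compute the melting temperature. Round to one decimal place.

42.5°C

Length n = 18. Counting bases: A=3, C=9, T=4, G=2
G+C = 11, so %GC = 11/18 × 100 = 61.111%
Salt term: 16.6 × (-1.602) = -26.593
GC term: 0.41 × 61.111 = 25.056; length term: −675/18 = −37.5
Tm = 81.5 + (-26.593) + 25.056 − 37.5 = 42.463 → 42.5°C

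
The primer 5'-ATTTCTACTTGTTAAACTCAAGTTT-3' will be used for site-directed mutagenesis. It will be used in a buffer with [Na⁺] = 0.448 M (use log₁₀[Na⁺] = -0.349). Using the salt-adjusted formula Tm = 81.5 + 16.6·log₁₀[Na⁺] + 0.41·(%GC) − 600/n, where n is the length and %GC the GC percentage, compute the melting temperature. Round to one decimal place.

Length n = 25. G=2, T=12, C=4, A=7
G+C = 6, so %GC = 6/25 × 100 = 24%
Salt term: 16.6 × (-0.349) = -5.793
GC term: 0.41 × 24 = 9.84; length term: −600/25 = −24
Tm = 81.5 + (-5.793) + 9.84 − 24 = 61.547 → 61.5°C

61.5°C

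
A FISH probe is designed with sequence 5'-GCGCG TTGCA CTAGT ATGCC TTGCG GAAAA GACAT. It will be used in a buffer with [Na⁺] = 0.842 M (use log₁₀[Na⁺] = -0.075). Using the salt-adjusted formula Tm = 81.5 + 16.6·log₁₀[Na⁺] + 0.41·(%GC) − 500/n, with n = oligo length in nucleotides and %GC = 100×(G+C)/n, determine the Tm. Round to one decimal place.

Length n = 35. Base counts: C=8, G=10, A=9, T=8
G+C = 18, so %GC = 18/35 × 100 = 51.429%
Salt term: 16.6 × (-0.075) = -1.245
GC term: 0.41 × 51.429 = 21.086; length term: −500/35 = −14.286
Tm = 81.5 + (-1.245) + 21.086 − 14.286 = 87.055 → 87.1°C

87.1°C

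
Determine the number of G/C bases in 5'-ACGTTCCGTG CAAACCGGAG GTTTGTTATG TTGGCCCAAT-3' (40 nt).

Scanning the sequence gives G=11, C=9, T=12, A=8.
Total G or C: 11 + 9 = 20

20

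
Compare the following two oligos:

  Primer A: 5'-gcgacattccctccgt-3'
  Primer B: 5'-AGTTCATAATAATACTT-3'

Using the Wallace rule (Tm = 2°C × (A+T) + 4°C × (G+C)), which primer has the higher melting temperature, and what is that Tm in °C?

Primer A, 52°C

Primer A: A+T=6, G+C=10 → Tm = 2(6)+4(10) = 52°C
Primer B: A+T=14, G+C=3 → Tm = 2(14)+4(3) = 40°C
52°C vs 40°C → primer A is higher.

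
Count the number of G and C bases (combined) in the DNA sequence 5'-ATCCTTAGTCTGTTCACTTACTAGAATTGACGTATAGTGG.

15

T=15, C=7, A=10, G=8
G+C = 8 + 7 = 15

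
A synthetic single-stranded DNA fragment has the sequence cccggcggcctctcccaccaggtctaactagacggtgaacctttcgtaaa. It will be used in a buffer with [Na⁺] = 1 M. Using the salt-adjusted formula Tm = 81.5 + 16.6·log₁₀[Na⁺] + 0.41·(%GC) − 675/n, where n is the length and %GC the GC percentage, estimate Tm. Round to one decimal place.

91.8°C

Length n = 50. Counting bases: G=11, A=11, C=18, T=10
G+C = 29, so %GC = 29/50 × 100 = 58%
Salt term: 16.6 × (0) = 0
GC term: 0.41 × 58 = 23.78; length term: −675/50 = −13.5
Tm = 81.5 + (0) + 23.78 − 13.5 = 91.78 → 91.8°C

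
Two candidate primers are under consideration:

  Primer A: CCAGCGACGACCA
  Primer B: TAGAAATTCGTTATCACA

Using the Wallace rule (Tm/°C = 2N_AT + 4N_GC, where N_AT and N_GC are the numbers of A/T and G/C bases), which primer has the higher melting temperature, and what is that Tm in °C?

Primer A: A+T=4, G+C=9 → Tm = 2(4)+4(9) = 44°C
Primer B: A+T=13, G+C=5 → Tm = 2(13)+4(5) = 46°C
44°C vs 46°C → primer B is higher.

Primer B, 46°C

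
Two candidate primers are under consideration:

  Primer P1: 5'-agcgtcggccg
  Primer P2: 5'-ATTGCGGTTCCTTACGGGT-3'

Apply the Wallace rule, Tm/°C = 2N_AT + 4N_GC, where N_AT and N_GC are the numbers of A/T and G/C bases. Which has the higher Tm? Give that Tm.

Primer P2, 58°C

Primer P1: A+T=2, G+C=9 → Tm = 2(2)+4(9) = 40°C
Primer P2: A+T=9, G+C=10 → Tm = 2(9)+4(10) = 58°C
40°C vs 58°C → primer P2 is higher.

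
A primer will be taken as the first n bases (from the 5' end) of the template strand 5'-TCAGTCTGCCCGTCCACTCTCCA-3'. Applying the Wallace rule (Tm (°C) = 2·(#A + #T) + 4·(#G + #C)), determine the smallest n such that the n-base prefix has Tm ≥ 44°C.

n = 14

First 13 bases: TCAGTCTGCCCGT → Tm = 42°C (< 44°C)
First 14 bases: TCAGTCTGCCCGTC → Tm = 46°C (≥ 44°C)
Each additional base adds 2°C (A/T) or 4°C (G/C), so Tm is non-decreasing in n; n = 14 is the first length to reach 44°C.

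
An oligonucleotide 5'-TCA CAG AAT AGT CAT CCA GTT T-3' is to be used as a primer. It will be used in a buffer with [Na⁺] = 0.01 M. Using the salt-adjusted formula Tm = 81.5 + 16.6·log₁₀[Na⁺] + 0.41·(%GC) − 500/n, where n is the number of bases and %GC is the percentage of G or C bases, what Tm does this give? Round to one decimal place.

40.5°C

Length n = 22. G=3, T=7, C=5, A=7
G+C = 8, so %GC = 8/22 × 100 = 36.364%
Salt term: 16.6 × (-2) = -33.2
GC term: 0.41 × 36.364 = 14.909; length term: −500/22 = −22.727
Tm = 81.5 + (-33.2) + 14.909 − 22.727 = 40.482 → 40.5°C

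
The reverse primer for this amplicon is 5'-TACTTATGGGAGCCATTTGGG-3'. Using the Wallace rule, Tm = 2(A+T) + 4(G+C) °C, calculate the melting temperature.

Counting bases: T=7, A=4, G=7, C=3
A+T = 11, G+C = 10
Tm = 2×11 + 4×10 = 62°C

62°C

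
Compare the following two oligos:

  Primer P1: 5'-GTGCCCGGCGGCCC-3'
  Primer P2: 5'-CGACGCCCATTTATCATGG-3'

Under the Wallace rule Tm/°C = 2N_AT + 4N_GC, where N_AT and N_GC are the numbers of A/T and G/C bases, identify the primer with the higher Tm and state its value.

Primer P1: A+T=1, G+C=13 → Tm = 2(1)+4(13) = 54°C
Primer P2: A+T=9, G+C=10 → Tm = 2(9)+4(10) = 58°C
54°C vs 58°C → primer P2 is higher.

Primer P2, 58°C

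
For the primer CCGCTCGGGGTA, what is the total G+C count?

Counting bases: A=1, T=2, G=5, C=4
Total G or C: 5 + 4 = 9

9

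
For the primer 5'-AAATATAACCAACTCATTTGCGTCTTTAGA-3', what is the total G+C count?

9

Base counts: T=10, G=3, C=6, A=11
G+C = 3 + 6 = 9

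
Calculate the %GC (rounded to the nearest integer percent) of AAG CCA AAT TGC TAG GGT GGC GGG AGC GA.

Base counts: A=8, T=4, C=5, G=12
G+C = 12 + 5 = 17 out of 29 bases
%GC = 17/29 × 100 = 58.62% ≈ 59%

59%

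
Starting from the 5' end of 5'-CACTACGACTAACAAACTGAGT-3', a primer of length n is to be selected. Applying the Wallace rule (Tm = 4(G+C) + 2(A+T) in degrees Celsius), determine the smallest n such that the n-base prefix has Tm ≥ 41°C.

n = 15

First 14 bases: CACTACGACTAACA → Tm = 40°C (< 41°C)
First 15 bases: CACTACGACTAACAA → Tm = 42°C (≥ 41°C)
Each additional base adds 2°C (A/T) or 4°C (G/C), so Tm is non-decreasing in n; n = 15 is the first length to reach 41°C.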